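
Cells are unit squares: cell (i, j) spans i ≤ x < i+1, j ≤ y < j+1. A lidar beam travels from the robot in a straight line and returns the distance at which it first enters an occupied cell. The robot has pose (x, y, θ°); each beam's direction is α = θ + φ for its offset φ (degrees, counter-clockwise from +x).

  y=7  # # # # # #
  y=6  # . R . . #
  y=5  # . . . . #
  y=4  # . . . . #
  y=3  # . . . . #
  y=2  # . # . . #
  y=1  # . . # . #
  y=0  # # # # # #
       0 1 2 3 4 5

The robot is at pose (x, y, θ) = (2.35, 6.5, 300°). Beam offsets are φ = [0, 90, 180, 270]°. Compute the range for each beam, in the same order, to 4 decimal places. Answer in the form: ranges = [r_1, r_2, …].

beam 1: φ=0°, α=300°
  direction (0.5000, -0.8660); cell (2,6); t to first gridline: x 1.3000, y 0.5774 (then +2.0000 / +1.1547)
    (2,5) via y @ 0.5774
    (3,5) via x @ 1.3000
    (3,4) via y @ 1.7321
    (3,3) via y @ 2.8868
    (4,3) via x @ 3.3000
    (4,2) via y @ 4.0415
    (4,1) via y @ 5.1962
    (5,1) via x @ 5.3000  # hit
  → r_1 = 5.3000
beam 2: φ=90°, α=30°
  direction (0.8660, 0.5000); cell (2,6); t to first gridline: x 0.7506, y 1.0000 (then +1.1547 / +2.0000)
    (3,6) via x @ 0.7506
    (3,7) via y @ 1.0000  # hit
  → r_2 = 1.0000
beam 3: φ=180°, α=120°
  direction (-0.5000, 0.8660); cell (2,6); t to first gridline: x 0.7000, y 0.5774 (then +2.0000 / +1.1547)
    (2,7) via y @ 0.5774  # hit
  → r_3 = 0.5774
beam 4: φ=270°, α=210°
  direction (-0.8660, -0.5000); cell (2,6); t to first gridline: x 0.4041, y 1.0000 (then +1.1547 / +2.0000)
    (1,6) via x @ 0.4041
    (1,5) via y @ 1.0000
    (0,5) via x @ 1.5588  # hit
  → r_4 = 1.5588

ranges = [5.3000, 1.0000, 0.5774, 1.5588]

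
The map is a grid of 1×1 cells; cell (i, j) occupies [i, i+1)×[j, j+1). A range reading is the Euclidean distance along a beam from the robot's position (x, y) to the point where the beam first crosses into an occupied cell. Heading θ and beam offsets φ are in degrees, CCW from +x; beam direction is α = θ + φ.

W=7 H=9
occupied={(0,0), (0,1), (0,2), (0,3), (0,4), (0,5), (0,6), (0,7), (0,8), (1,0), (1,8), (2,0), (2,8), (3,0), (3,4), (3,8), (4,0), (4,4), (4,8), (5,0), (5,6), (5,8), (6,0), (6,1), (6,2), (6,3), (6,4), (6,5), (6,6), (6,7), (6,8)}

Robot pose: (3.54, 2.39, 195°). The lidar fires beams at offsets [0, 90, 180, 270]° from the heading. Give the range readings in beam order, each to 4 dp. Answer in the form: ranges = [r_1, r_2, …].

ranges = [2.6296, 1.4390, 2.5468, 1.6668]

beam 1: φ=0°, α=195°
  d=(-0.9659,-0.2588)  start (3,2)  tX=0.5590 tY=1.5068  stride 1/|dx|=1.0353 1/|dy|=3.8637
    cross x-line → (2,2), t=0.5590
    cross y-line → (2,1), t=1.5068
    cross x-line → (1,1), t=1.5943
    cross x-line → (0,1), t=2.6296 (wall)
  → r_1 = 2.6296
beam 2: φ=90°, α=285°
  d=(0.2588,-0.9659)  start (3,2)  tX=1.7773 tY=0.4038  stride 1/|dx|=3.8637 1/|dy|=1.0353
    cross y-line → (3,1), t=0.4038
    cross y-line → (3,0), t=1.4390 (wall)
  → r_2 = 1.4390
beam 3: φ=180°, α=15°
  d=(0.9659,0.2588)  start (3,2)  tX=0.4762 tY=2.3569  stride 1/|dx|=1.0353 1/|dy|=3.8637
    cross x-line → (4,2), t=0.4762
    cross x-line → (5,2), t=1.5115
    cross y-line → (5,3), t=2.3569
    cross x-line → (6,3), t=2.5468 (wall)
  → r_3 = 2.5468
beam 4: φ=270°, α=105°
  d=(-0.2588,0.9659)  start (3,2)  tX=2.0864 tY=0.6315  stride 1/|dx|=3.8637 1/|dy|=1.0353
    cross y-line → (3,3), t=0.6315
    cross y-line → (3,4), t=1.6668 (wall)
  → r_4 = 1.6668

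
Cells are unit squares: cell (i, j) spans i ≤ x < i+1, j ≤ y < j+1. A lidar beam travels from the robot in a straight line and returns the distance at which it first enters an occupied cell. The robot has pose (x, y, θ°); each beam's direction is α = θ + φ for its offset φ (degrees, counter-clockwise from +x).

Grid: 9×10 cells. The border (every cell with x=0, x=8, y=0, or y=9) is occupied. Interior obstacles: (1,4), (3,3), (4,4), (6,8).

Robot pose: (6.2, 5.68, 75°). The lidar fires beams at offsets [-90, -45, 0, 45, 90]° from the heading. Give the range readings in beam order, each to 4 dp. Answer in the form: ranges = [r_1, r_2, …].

beam 1: φ=-90°, α=345°
  direction (0.9659, -0.2588); cell (6,5); t to first gridline: x 0.8282, y 2.6273 (then +1.0353 / +3.8637)
    (7,5) via x @ 0.8282
    (8,5) via x @ 1.8635  # hit
  → r_1 = 1.8635
beam 2: φ=-45°, α=30°
  direction (0.8660, 0.5000); cell (6,5); t to first gridline: x 0.9238, y 0.6400 (then +1.1547 / +2.0000)
    (6,6) via y @ 0.6400
    (7,6) via x @ 0.9238
    (8,6) via x @ 2.0785  # hit
  → r_2 = 2.0785
beam 3: φ=0°, α=75°
  direction (0.2588, 0.9659); cell (6,5); t to first gridline: x 3.0910, y 0.3313 (then +3.8637 / +1.0353)
    (6,6) via y @ 0.3313
    (6,7) via y @ 1.3666
    (6,8) via y @ 2.4018  # hit
  → r_3 = 2.4018
beam 4: φ=45°, α=120°
  direction (-0.5000, 0.8660); cell (6,5); t to first gridline: x 0.4000, y 0.3695 (then +2.0000 / +1.1547)
    (6,6) via y @ 0.3695
    (5,6) via x @ 0.4000
    (5,7) via y @ 1.5242
    (4,7) via x @ 2.4000
    (4,8) via y @ 2.6789
    (4,9) via y @ 3.8336  # hit
  → r_4 = 3.8336
beam 5: φ=90°, α=165°
  direction (-0.9659, 0.2588); cell (6,5); t to first gridline: x 0.2071, y 1.2364 (then +1.0353 / +3.8637)
    (5,5) via x @ 0.2071
    (5,6) via y @ 1.2364
    (4,6) via x @ 1.2423
    (3,6) via x @ 2.2776
    (2,6) via x @ 3.3129
    (1,6) via x @ 4.3482
    (1,7) via y @ 5.1001
    (0,7) via x @ 5.3834  # hit
  → r_5 = 5.3834

ranges = [1.8635, 2.0785, 2.4018, 3.8336, 5.3834]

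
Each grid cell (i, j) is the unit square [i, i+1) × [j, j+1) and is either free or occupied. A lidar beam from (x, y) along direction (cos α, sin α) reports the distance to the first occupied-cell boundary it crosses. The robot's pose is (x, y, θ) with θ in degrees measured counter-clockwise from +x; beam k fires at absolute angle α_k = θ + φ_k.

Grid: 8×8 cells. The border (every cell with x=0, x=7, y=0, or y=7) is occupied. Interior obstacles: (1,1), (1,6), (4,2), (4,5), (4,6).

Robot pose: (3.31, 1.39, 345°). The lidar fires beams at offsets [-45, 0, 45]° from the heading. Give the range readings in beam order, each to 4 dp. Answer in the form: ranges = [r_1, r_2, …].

ranges = [0.4503, 1.5068, 1.2200]

beam 1: φ=-45°, α=300°
  cosα=0.5000 sinα=-0.8660 | (3,1) | tMaxX 1.3800 tMaxY 0.4503 | tΔX 2.0000 tΔY 1.1547
    t=0.4503 [y] (3,0) — stop
  → r_1 = 0.4503
beam 2: φ=0°, α=345°
  cosα=0.9659 sinα=-0.2588 | (3,1) | tMaxX 0.7143 tMaxY 1.5068 | tΔX 1.0353 tΔY 3.8637
    t=0.7143 [x] (4,1)
    t=1.5068 [y] (4,0) — stop
  → r_2 = 1.5068
beam 3: φ=45°, α=30°
  cosα=0.8660 sinα=0.5000 | (3,1) | tMaxX 0.7967 tMaxY 1.2200 | tΔX 1.1547 tΔY 2.0000
    t=0.7967 [x] (4,1)
    t=1.2200 [y] (4,2) — stop
  → r_3 = 1.2200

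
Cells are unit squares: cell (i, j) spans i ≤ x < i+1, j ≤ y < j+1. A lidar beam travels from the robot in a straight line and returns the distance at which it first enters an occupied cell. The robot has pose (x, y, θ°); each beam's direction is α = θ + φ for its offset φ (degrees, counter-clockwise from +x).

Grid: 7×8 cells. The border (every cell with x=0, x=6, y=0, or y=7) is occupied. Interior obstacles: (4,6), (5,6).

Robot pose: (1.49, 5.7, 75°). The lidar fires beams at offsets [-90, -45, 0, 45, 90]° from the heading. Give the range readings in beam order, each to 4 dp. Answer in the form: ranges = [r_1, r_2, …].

beam 1: φ=-90°, α=345°
  cosα=0.9659 sinα=-0.2588 | (1,5) | tMaxX 0.5280 tMaxY 2.7046 | tΔX 1.0353 tΔY 3.8637
    t=0.5280 [x] (2,5)
    t=1.5633 [x] (3,5)
    t=2.5985 [x] (4,5)
    t=2.7046 [y] (4,4)
    t=3.6338 [x] (5,4)
    t=4.6691 [x] (6,4) — stop
  → r_1 = 4.6691
beam 2: φ=-45°, α=30°
  cosα=0.8660 sinα=0.5000 | (1,5) | tMaxX 0.5889 tMaxY 0.6000 | tΔX 1.1547 tΔY 2.0000
    t=0.5889 [x] (2,5)
    t=0.6000 [y] (2,6)
    t=1.7436 [x] (3,6)
    t=2.6000 [y] (3,7) — stop
  → r_2 = 2.6000
beam 3: φ=0°, α=75°
  cosα=0.2588 sinα=0.9659 | (1,5) | tMaxX 1.9705 tMaxY 0.3106 | tΔX 3.8637 tΔY 1.0353
    t=0.3106 [y] (1,6)
    t=1.3459 [y] (1,7) — stop
  → r_3 = 1.3459
beam 4: φ=45°, α=120°
  cosα=-0.5000 sinα=0.8660 | (1,5) | tMaxX 0.9800 tMaxY 0.3464 | tΔX 2.0000 tΔY 1.1547
    t=0.3464 [y] (1,6)
    t=0.9800 [x] (0,6) — stop
  → r_4 = 0.9800
beam 5: φ=90°, α=165°
  cosα=-0.9659 sinα=0.2588 | (1,5) | tMaxX 0.5073 tMaxY 1.1591 | tΔX 1.0353 tΔY 3.8637
    t=0.5073 [x] (0,5) — stop
  → r_5 = 0.5073

ranges = [4.6691, 2.6000, 1.3459, 0.9800, 0.5073]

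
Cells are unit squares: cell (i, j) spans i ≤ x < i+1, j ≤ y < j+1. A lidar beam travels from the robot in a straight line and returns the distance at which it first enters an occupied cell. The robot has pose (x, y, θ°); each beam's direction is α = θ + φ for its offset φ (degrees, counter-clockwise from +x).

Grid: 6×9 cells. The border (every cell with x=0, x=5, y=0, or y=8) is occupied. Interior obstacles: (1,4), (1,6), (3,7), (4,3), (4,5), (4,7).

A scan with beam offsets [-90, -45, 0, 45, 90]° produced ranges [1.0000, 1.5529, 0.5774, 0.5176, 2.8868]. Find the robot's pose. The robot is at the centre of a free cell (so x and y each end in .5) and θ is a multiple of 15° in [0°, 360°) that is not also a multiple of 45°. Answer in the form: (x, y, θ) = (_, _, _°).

Candidates: 22 free-cell centres × 16 headings = 352 poses. Raycast each; keep the one whose scan matches to 4 dp.
  (4.5, 4.5, 255°): beam 1 = 3.6235 ≠ 1.0000 ✗
  (2.5, 3.5, 285°): beam 1 = 1.5529 ≠ 1.0000 ✗
  (4.5, 4.5, 210°): beam 1 = 0.5774 ≠ 1.0000 ✗
  (3.5, 4.5, 240°): beam 1 = 2.8868 ≠ 1.0000 ✗
  (3.5, 2.5, 15°): beam 1 = 1.5529 ≠ 1.0000 ✗
  …
  (3.5, 6.5, 60°): r_1=1.0000, r_2=1.5529, r_3=0.5774, r_4=0.5176, r_5=2.8868 — all match ✓
Unique over the lattice → pose = (3.5, 6.5, 60°).

(x, y, θ) = (3.5, 6.5, 60°)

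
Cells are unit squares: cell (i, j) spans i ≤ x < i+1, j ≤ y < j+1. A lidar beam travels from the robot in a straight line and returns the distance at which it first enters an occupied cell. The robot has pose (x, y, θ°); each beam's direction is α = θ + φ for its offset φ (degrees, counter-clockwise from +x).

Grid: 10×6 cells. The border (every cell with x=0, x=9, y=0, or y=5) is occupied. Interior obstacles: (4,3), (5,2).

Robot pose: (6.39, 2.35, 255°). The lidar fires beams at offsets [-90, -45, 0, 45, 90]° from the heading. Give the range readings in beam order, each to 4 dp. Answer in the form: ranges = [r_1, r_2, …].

beam 1: φ=-90°, α=165°
  d=(-0.9659,0.2588)  start (6,2)  tX=0.4038 tY=2.5114  stride 1/|dx|=1.0353 1/|dy|=3.8637
    cross x-line → (5,2), t=0.4038 (wall)
  → r_1 = 0.4038
beam 2: φ=-45°, α=210°
  d=(-0.8660,-0.5000)  start (6,2)  tX=0.4503 tY=0.7000  stride 1/|dx|=1.1547 1/|dy|=2.0000
    cross x-line → (5,2), t=0.4503 (wall)
  → r_2 = 0.4503
beam 3: φ=0°, α=255°
  d=(-0.2588,-0.9659)  start (6,2)  tX=1.5068 tY=0.3623  stride 1/|dx|=3.8637 1/|dy|=1.0353
    cross y-line → (6,1), t=0.3623
    cross y-line → (6,0), t=1.3976 (wall)
  → r_3 = 1.3976
beam 4: φ=45°, α=300°
  d=(0.5000,-0.8660)  start (6,2)  tX=1.2200 tY=0.4041  stride 1/|dx|=2.0000 1/|dy|=1.1547
    cross y-line → (6,1), t=0.4041
    cross x-line → (7,1), t=1.2200
    cross y-line → (7,0), t=1.5588 (wall)
  → r_4 = 1.5588
beam 5: φ=90°, α=345°
  d=(0.9659,-0.2588)  start (6,2)  tX=0.6315 tY=1.3523  stride 1/|dx|=1.0353 1/|dy|=3.8637
    cross x-line → (7,2), t=0.6315
    cross y-line → (7,1), t=1.3523
    cross x-line → (8,1), t=1.6668
    cross x-line → (9,1), t=2.7021 (wall)
  → r_5 = 2.7021

ranges = [0.4038, 0.4503, 1.3976, 1.5588, 2.7021]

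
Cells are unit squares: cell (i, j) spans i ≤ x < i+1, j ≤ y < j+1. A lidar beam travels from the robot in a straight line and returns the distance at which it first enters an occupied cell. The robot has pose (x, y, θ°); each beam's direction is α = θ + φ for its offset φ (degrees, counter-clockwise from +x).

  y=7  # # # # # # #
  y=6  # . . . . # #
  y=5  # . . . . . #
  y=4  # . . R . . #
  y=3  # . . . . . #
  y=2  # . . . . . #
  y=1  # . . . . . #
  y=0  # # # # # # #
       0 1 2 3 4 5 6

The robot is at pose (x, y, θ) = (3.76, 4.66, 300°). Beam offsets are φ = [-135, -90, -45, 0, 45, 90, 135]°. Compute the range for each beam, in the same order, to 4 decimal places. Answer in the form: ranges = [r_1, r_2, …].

beam 1: φ=-135°, α=165°
  d=(-0.9659,0.2588)  start (3,4)  tX=0.7868 tY=1.3137  stride 1/|dx|=1.0353 1/|dy|=3.8637
    cross x-line → (2,4), t=0.7868
    cross y-line → (2,5), t=1.3137
    cross x-line → (1,5), t=1.8221
    cross x-line → (0,5), t=2.8574 (wall)
  → r_1 = 2.8574
beam 2: φ=-90°, α=210°
  d=(-0.8660,-0.5000)  start (3,4)  tX=0.8776 tY=1.3200  stride 1/|dx|=1.1547 1/|dy|=2.0000
    cross x-line → (2,4), t=0.8776
    cross y-line → (2,3), t=1.3200
    cross x-line → (1,3), t=2.0323
    cross x-line → (0,3), t=3.1870 (wall)
  → r_2 = 3.1870
beam 3: φ=-45°, α=255°
  d=(-0.2588,-0.9659)  start (3,4)  tX=2.9364 tY=0.6833  stride 1/|dx|=3.8637 1/|dy|=1.0353
    cross y-line → (3,3), t=0.6833
    cross y-line → (3,2), t=1.7186
    cross y-line → (3,1), t=2.7538
    cross x-line → (2,1), t=2.9364
    cross y-line → (2,0), t=3.7891 (wall)
  → r_3 = 3.7891
beam 4: φ=0°, α=300°
  d=(0.5000,-0.8660)  start (3,4)  tX=0.4800 tY=0.7621  stride 1/|dx|=2.0000 1/|dy|=1.1547
    cross x-line → (4,4), t=0.4800
    cross y-line → (4,3), t=0.7621
    cross y-line → (4,2), t=1.9168
    cross x-line → (5,2), t=2.4800
    cross y-line → (5,1), t=3.0715
    cross y-line → (5,0), t=4.2262 (wall)
  → r_4 = 4.2262
beam 5: φ=45°, α=345°
  d=(0.9659,-0.2588)  start (3,4)  tX=0.2485 tY=2.5500  stride 1/|dx|=1.0353 1/|dy|=3.8637
    cross x-line → (4,4), t=0.2485
    cross x-line → (5,4), t=1.2837
    cross x-line → (6,4), t=2.3190 (wall)
  → r_5 = 2.3190
beam 6: φ=90°, α=30°
  d=(0.8660,0.5000)  start (3,4)  tX=0.2771 tY=0.6800  stride 1/|dx|=1.1547 1/|dy|=2.0000
    cross x-line → (4,4), t=0.2771
    cross y-line → (4,5), t=0.6800
    cross x-line → (5,5), t=1.4318
    cross x-line → (6,5), t=2.5865 (wall)
  → r_6 = 2.5865
beam 7: φ=135°, α=75°
  d=(0.2588,0.9659)  start (3,4)  tX=0.9273 tY=0.3520  stride 1/|dx|=3.8637 1/|dy|=1.0353
    cross y-line → (3,5), t=0.3520
    cross x-line → (4,5), t=0.9273
    cross y-line → (4,6), t=1.3873
    cross y-line → (4,7), t=2.4225 (wall)
  → r_7 = 2.4225

ranges = [2.8574, 3.1870, 3.7891, 4.2262, 2.3190, 2.5865, 2.4225]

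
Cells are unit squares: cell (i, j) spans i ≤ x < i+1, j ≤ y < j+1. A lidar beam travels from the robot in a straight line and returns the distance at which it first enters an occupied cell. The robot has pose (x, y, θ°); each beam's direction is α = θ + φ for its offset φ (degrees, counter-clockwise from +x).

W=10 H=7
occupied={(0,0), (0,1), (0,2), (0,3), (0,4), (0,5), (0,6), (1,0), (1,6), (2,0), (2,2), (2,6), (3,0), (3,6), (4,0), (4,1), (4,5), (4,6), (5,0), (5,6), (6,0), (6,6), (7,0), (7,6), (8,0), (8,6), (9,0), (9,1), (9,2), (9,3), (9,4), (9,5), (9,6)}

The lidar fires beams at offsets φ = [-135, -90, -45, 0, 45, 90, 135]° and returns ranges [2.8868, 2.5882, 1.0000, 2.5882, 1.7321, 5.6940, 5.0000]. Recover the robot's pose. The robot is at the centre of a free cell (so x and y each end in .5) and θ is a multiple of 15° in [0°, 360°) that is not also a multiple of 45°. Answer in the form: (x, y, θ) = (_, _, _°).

The pose lattice has 37·16 = 592 candidates. Test each by forward raycasting.
  (2.5, 4.5, 30°): beam 1 = 1.5529 ≠ 2.8868 ✗
  (3.5, 2.5, 30°): beam 1 = 1.5529 ≠ 2.8868 ✗
  (4.5, 2.5, 165°): beam 1 = 5.1962 ≠ 2.8868 ✗
  (1.5, 2.5, 150°): beam 1 = 0.5176 ≠ 2.8868 ✗
  …
  (3.5, 3.5, 255°): r_1=2.8868, r_2=2.5882, r_3=1.0000, r_4=2.5882, r_5=1.7321, r_6=5.6940, r_7=5.0000 — all match ✓
Unique over the lattice → pose = (3.5, 3.5, 255°).

(x, y, θ) = (3.5, 3.5, 255°)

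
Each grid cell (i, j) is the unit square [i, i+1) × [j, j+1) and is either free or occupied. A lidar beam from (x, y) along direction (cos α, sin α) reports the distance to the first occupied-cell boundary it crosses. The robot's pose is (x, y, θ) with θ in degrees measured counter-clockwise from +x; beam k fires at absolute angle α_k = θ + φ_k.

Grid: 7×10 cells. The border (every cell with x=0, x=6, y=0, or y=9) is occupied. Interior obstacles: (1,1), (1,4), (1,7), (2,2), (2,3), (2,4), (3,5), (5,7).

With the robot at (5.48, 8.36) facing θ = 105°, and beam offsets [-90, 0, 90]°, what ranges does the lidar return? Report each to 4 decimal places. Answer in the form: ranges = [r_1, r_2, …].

beam 1: φ=-90°, α=15°
  cosα=0.9659 sinα=0.2588 | (5,8) | tMaxX 0.5383 tMaxY 2.4728 | tΔX 1.0353 tΔY 3.8637
    t=0.5383 [x] (6,8) — stop
  → r_1 = 0.5383
beam 2: φ=0°, α=105°
  cosα=-0.2588 sinα=0.9659 | (5,8) | tMaxX 1.8546 tMaxY 0.6626 | tΔX 3.8637 tΔY 1.0353
    t=0.6626 [y] (5,9) — stop
  → r_2 = 0.6626
beam 3: φ=90°, α=195°
  cosα=-0.9659 sinα=-0.2588 | (5,8) | tMaxX 0.4969 tMaxY 1.3909 | tΔX 1.0353 tΔY 3.8637
    t=0.4969 [x] (4,8)
    t=1.3909 [y] (4,7)
    t=1.5322 [x] (3,7)
    t=2.5675 [x] (2,7)
    t=3.6028 [x] (1,7) — stop
  → r_3 = 3.6028

ranges = [0.5383, 0.6626, 3.6028]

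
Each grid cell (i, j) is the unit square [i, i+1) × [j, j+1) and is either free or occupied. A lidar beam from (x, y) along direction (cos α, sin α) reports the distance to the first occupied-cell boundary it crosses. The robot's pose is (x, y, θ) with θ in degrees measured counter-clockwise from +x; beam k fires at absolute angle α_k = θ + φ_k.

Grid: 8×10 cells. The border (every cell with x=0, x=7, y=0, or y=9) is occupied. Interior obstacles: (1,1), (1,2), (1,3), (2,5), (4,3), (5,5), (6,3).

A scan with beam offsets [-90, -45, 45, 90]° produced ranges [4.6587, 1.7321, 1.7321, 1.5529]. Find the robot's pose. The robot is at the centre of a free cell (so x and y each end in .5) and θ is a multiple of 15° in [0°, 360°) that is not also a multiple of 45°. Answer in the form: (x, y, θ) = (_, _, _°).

Enumerate (i+0.5, j+0.5, θ) over the 41 free cells and 16 admissible headings. For each, cast all 4 beams and compare to the given ranges.
  (5.5, 6.5, 165°): beam 1 = 2.5882 ≠ 4.6587 ✗
  (5.5, 1.5, 195°): beam 1 = 1.9319 ≠ 4.6587 ✗
  (2.5, 2.5, 210°): beam 1 = 1.0000 ≠ 4.6587 ✗
  (6.5, 6.5, 195°): beam 1 = 2.5882 ≠ 4.6587 ✗
  …
  (2.5, 7.5, 105°): r_1=4.6587, r_2=1.7321, r_3=1.7321, r_4=1.5529 — all match ✓
No second candidate reproduces the full scan.

(x, y, θ) = (2.5, 7.5, 105°)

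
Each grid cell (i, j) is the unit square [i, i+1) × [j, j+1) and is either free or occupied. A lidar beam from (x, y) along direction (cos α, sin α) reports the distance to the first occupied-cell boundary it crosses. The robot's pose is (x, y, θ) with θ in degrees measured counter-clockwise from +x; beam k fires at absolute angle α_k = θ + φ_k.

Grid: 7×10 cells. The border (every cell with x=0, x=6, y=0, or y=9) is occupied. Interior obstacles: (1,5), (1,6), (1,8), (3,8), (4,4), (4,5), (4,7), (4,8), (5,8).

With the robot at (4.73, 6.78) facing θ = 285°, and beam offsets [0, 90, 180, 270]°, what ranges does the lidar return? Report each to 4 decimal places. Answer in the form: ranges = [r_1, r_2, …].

ranges = [0.8075, 1.3148, 0.2278, 2.8263]

beam 1: φ=0°, α=285°
  cosα=0.2588 sinα=-0.9659 | (4,6) | tMaxX 1.0432 tMaxY 0.8075 | tΔX 3.8637 tΔY 1.0353
    t=0.8075 [y] (4,5) — stop
  → r_1 = 0.8075
beam 2: φ=90°, α=15°
  cosα=0.9659 sinα=0.2588 | (4,6) | tMaxX 0.2795 tMaxY 0.8500 | tΔX 1.0353 tΔY 3.8637
    t=0.2795 [x] (5,6)
    t=0.8500 [y] (5,7)
    t=1.3148 [x] (6,7) — stop
  → r_2 = 1.3148
beam 3: φ=180°, α=105°
  cosα=-0.2588 sinα=0.9659 | (4,6) | tMaxX 2.8205 tMaxY 0.2278 | tΔX 3.8637 tΔY 1.0353
    t=0.2278 [y] (4,7) — stop
  → r_3 = 0.2278
beam 4: φ=270°, α=195°
  cosα=-0.9659 sinα=-0.2588 | (4,6) | tMaxX 0.7558 tMaxY 3.0137 | tΔX 1.0353 tΔY 3.8637
    t=0.7558 [x] (3,6)
    t=1.7910 [x] (2,6)
    t=2.8263 [x] (1,6) — stop
  → r_4 = 2.8263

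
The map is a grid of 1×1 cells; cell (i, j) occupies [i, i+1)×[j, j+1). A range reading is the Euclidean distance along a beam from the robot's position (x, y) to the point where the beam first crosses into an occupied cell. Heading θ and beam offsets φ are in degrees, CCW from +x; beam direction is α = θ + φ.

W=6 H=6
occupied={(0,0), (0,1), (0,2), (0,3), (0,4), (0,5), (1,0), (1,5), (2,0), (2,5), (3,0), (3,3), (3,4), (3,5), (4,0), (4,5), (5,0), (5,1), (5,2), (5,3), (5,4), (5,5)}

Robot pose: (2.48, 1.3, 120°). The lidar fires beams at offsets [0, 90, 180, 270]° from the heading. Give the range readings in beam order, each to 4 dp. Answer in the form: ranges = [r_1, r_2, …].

beam 1: φ=0°, α=120°
  cosα=-0.5000 sinα=0.8660 | (2,1) | tMaxX 0.9600 tMaxY 0.8083 | tΔX 2.0000 tΔY 1.1547
    t=0.8083 [y] (2,2)
    t=0.9600 [x] (1,2)
    t=1.9630 [y] (1,3)
    t=2.9600 [x] (0,3) — stop
  → r_1 = 2.9600
beam 2: φ=90°, α=210°
  cosα=-0.8660 sinα=-0.5000 | (2,1) | tMaxX 0.5543 tMaxY 0.6000 | tΔX 1.1547 tΔY 2.0000
    t=0.5543 [x] (1,1)
    t=0.6000 [y] (1,0) — stop
  → r_2 = 0.6000
beam 3: φ=180°, α=300°
  cosα=0.5000 sinα=-0.8660 | (2,1) | tMaxX 1.0400 tMaxY 0.3464 | tΔX 2.0000 tΔY 1.1547
    t=0.3464 [y] (2,0) — stop
  → r_3 = 0.3464
beam 4: φ=270°, α=30°
  cosα=0.8660 sinα=0.5000 | (2,1) | tMaxX 0.6004 tMaxY 1.4000 | tΔX 1.1547 tΔY 2.0000
    t=0.6004 [x] (3,1)
    t=1.4000 [y] (3,2)
    t=1.7551 [x] (4,2)
    t=2.9098 [x] (5,2) — stop
  → r_4 = 2.9098

ranges = [2.9600, 0.6000, 0.3464, 2.9098]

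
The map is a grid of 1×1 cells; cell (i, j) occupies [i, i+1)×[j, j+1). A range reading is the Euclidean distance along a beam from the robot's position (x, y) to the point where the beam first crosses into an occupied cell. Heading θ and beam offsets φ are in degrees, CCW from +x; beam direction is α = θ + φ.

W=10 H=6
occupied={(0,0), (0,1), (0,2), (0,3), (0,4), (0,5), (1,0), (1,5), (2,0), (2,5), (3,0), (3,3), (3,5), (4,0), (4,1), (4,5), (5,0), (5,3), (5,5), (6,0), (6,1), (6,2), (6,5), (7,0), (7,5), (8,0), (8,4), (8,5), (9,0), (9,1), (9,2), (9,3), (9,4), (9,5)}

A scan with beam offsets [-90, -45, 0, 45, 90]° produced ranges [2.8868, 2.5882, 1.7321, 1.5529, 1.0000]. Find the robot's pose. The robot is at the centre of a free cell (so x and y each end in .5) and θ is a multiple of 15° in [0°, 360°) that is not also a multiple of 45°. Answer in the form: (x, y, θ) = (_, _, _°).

(x, y, θ) = (3.5, 2.5, 240°)

Enumerate (i+0.5, j+0.5, θ) over the 26 free cells and 16 admissible headings. For each, cast all 5 beams and compare to the given ranges.
  (5.5, 1.5, 165°): beam 1 = 1.5529 ≠ 2.8868 ✗
  (5.5, 1.5, 60°): beam 1 = 0.5774 ≠ 2.8868 ✗
  (6.5, 3.5, 60°): beam 2 = 1.9319 ≠ 2.5882 ✗
  (6.5, 4.5, 150°): beam 1 = 0.5774 ≠ 2.8868 ✗
  (5.5, 4.5, 120°): beam 1 = 1.0000 ≠ 2.8868 ✗
  …
  (3.5, 2.5, 240°): r_1=2.8868, r_2=2.5882, r_3=1.7321, r_4=1.5529, r_5=1.0000 — all match ✓
Unique over the lattice → pose = (3.5, 2.5, 240°).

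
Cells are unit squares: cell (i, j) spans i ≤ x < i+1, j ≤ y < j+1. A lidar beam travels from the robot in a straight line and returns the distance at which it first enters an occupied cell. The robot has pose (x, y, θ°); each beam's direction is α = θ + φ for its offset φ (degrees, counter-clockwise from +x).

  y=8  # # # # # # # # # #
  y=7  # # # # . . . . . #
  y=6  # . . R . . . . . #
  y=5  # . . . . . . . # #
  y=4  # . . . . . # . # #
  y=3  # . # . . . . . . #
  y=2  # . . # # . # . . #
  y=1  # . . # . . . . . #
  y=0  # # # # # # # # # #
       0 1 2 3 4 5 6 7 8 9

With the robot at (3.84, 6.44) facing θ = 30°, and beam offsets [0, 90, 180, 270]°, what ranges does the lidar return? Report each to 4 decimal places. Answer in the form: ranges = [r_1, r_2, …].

beam 1: φ=0°, α=30°
  direction (0.8660, 0.5000); cell (3,6); t to first gridline: x 0.1848, y 1.1200 (then +1.1547 / +2.0000)
    (4,6) via x @ 0.1848
    (4,7) via y @ 1.1200
    (5,7) via x @ 1.3395
    (6,7) via x @ 2.4942
    (6,8) via y @ 3.1200  # hit
  → r_1 = 3.1200
beam 2: φ=90°, α=120°
  direction (-0.5000, 0.8660); cell (3,6); t to first gridline: x 1.6800, y 0.6466 (then +2.0000 / +1.1547)
    (3,7) via y @ 0.6466  # hit
  → r_2 = 0.6466
beam 3: φ=180°, α=210°
  direction (-0.8660, -0.5000); cell (3,6); t to first gridline: x 0.9699, y 0.8800 (then +1.1547 / +2.0000)
    (3,5) via y @ 0.8800
    (2,5) via x @ 0.9699
    (1,5) via x @ 2.1246
    (1,4) via y @ 2.8800
    (0,4) via x @ 3.2793  # hit
  → r_3 = 3.2793
beam 4: φ=270°, α=300°
  direction (0.5000, -0.8660); cell (3,6); t to first gridline: x 0.3200, y 0.5081 (then +2.0000 / +1.1547)
    (4,6) via x @ 0.3200
    (4,5) via y @ 0.5081
    (4,4) via y @ 1.6628
    (5,4) via x @ 2.3200
    (5,3) via y @ 2.8175
    (5,2) via y @ 3.9722
    (6,2) via x @ 4.3200  # hit
  → r_4 = 4.3200

ranges = [3.1200, 0.6466, 3.2793, 4.3200]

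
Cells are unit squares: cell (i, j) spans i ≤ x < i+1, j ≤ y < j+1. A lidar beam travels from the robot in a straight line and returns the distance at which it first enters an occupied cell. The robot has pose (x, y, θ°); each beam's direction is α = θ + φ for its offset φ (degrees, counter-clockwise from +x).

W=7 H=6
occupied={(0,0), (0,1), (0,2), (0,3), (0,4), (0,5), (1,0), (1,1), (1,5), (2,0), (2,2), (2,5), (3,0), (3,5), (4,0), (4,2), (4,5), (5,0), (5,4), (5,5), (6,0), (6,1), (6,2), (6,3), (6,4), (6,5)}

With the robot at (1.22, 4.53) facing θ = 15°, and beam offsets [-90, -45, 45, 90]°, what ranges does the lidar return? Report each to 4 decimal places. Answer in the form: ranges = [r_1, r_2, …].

beam 1: φ=-90°, α=285°
  d=(0.2588,-0.9659)  start (1,4)  tX=3.0137 tY=0.5487  stride 1/|dx|=3.8637 1/|dy|=1.0353
    cross y-line → (1,3), t=0.5487
    cross y-line → (1,2), t=1.5840
    cross y-line → (1,1), t=2.6192 (wall)
  → r_1 = 2.6192
beam 2: φ=-45°, α=330°
  d=(0.8660,-0.5000)  start (1,4)  tX=0.9007 tY=1.0600  stride 1/|dx|=1.1547 1/|dy|=2.0000
    cross x-line → (2,4), t=0.9007
    cross y-line → (2,3), t=1.0600
    cross x-line → (3,3), t=2.0554
    cross y-line → (3,2), t=3.0600
    cross x-line → (4,2), t=3.2101 (wall)
  → r_2 = 3.2101
beam 3: φ=45°, α=60°
  d=(0.5000,0.8660)  start (1,4)  tX=1.5600 tY=0.5427  stride 1/|dx|=2.0000 1/|dy|=1.1547
    cross y-line → (1,5), t=0.5427 (wall)
  → r_3 = 0.5427
beam 4: φ=90°, α=105°
  d=(-0.2588,0.9659)  start (1,4)  tX=0.8500 tY=0.4866  stride 1/|dx|=3.8637 1/|dy|=1.0353
    cross y-line → (1,5), t=0.4866 (wall)
  → r_4 = 0.4866

ranges = [2.6192, 3.2101, 0.5427, 0.4866]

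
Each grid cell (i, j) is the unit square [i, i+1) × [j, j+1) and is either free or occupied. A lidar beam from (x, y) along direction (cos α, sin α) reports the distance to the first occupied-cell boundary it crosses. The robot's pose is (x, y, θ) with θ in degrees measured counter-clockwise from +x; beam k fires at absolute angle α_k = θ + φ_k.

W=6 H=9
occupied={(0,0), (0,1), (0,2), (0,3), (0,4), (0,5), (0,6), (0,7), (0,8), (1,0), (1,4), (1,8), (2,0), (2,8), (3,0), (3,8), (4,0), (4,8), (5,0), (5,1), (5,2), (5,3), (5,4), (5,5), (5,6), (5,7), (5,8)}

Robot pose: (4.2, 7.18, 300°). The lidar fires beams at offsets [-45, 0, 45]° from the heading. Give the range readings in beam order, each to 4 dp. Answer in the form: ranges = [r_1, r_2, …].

beam 1: φ=-45°, α=255°
  d=(-0.2588,-0.9659)  start (4,7)  tX=0.7727 tY=0.1863  stride 1/|dx|=3.8637 1/|dy|=1.0353
    cross y-line → (4,6), t=0.1863
    cross x-line → (3,6), t=0.7727
    cross y-line → (3,5), t=1.2216
    cross y-line → (3,4), t=2.2569
    cross y-line → (3,3), t=3.2922
    cross y-line → (3,2), t=4.3275
    cross x-line → (2,2), t=4.6364
    cross y-line → (2,1), t=5.3627
    cross y-line → (2,0), t=6.3980 (wall)
  → r_1 = 6.3980
beam 2: φ=0°, α=300°
  d=(0.5000,-0.8660)  start (4,7)  tX=1.6000 tY=0.2078  stride 1/|dx|=2.0000 1/|dy|=1.1547
    cross y-line → (4,6), t=0.2078
    cross y-line → (4,5), t=1.3625
    cross x-line → (5,5), t=1.6000 (wall)
  → r_2 = 1.6000
beam 3: φ=45°, α=345°
  d=(0.9659,-0.2588)  start (4,7)  tX=0.8282 tY=0.6955  stride 1/|dx|=1.0353 1/|dy|=3.8637
    cross y-line → (4,6), t=0.6955
    cross x-line → (5,6), t=0.8282 (wall)
  → r_3 = 0.8282

ranges = [6.3980, 1.6000, 0.8282]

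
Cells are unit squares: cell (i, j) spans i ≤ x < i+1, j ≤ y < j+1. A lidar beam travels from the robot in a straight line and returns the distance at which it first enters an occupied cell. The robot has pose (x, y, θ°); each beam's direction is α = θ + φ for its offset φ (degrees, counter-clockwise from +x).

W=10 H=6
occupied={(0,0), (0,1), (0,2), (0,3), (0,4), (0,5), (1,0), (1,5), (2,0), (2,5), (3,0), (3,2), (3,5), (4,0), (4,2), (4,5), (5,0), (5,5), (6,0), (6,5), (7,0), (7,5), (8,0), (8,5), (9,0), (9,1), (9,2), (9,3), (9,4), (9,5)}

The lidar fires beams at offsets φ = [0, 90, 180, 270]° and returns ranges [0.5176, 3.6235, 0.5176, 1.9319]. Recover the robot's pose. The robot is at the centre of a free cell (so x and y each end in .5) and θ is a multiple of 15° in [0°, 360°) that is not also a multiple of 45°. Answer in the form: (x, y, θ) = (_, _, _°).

The pose lattice has 30·16 = 480 candidates. Test each by forward raycasting.
  (7.5, 4.5, 75°): beam 2 = 1.9319 ≠ 3.6235 ✗
  (6.5, 4.5, 150°): beam 1 = 1.0000 ≠ 0.5176 ✗
  (8.5, 4.5, 240°): beam 1 = 4.0415 ≠ 0.5176 ✗
  (7.5, 3.5, 345°): beam 1 = 1.5529 ≠ 0.5176 ✗
  …
  (4.5, 1.5, 75°): r_1=0.5176, r_2=3.6235, r_3=0.5176, r_4=1.9319 — all match ✓
Only this pose fits every beam.

(x, y, θ) = (4.5, 1.5, 75°)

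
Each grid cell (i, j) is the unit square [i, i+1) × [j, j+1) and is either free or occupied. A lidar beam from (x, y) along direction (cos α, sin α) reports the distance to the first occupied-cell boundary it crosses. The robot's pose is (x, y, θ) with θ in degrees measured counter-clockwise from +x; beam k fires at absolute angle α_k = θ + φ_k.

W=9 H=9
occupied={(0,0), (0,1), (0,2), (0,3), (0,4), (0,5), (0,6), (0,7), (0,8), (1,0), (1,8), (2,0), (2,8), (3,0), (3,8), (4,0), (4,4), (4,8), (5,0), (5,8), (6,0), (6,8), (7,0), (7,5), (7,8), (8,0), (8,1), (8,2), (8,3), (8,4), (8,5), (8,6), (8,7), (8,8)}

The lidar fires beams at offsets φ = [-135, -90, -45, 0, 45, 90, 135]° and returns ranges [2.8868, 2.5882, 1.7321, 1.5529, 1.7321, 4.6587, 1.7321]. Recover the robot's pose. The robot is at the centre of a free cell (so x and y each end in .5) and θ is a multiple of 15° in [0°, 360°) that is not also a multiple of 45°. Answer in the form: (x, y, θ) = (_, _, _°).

(x, y, θ) = (6.5, 3.5, 15°)

Enumerate (i+0.5, j+0.5, θ) over the 47 free cells and 16 admissible headings. For each, cast all 7 beams and compare to the given ranges.
  (2.5, 4.5, 15°): beam 1 = 3.0000 ≠ 2.8868 ✗
  (7.5, 3.5, 195°): beam 1 = 1.0000 ≠ 2.8868 ✗
  (5.5, 1.5, 345°): beam 1 = 1.0000 ≠ 2.8868 ✗
  …
  (6.5, 3.5, 15°): r_1=2.8868, r_2=2.5882, r_3=1.7321, r_4=1.5529, r_5=1.7321, r_6=4.6587, r_7=1.7321 — all match ✓
Only this pose fits every beam.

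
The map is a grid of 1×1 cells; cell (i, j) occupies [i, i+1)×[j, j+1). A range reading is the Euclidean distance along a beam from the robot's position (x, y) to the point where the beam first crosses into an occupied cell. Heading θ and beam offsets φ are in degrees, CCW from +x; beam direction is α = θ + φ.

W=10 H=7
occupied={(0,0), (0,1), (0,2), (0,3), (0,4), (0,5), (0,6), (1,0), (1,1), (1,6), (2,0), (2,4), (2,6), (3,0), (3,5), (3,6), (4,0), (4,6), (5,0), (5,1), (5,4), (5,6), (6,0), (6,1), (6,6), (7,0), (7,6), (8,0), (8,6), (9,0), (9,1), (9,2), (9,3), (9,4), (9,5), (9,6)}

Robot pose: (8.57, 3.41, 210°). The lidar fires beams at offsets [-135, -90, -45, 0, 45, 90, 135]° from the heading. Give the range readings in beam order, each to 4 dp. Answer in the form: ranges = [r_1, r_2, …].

ranges = [1.6614, 2.9907, 2.6607, 2.8200, 2.4950, 0.8600, 0.4452]

beam 1: φ=-135°, α=75°
  d=(0.2588,0.9659)  start (8,3)  tX=1.6614 tY=0.6108  stride 1/|dx|=3.8637 1/|dy|=1.0353
    cross y-line → (8,4), t=0.6108
    cross y-line → (8,5), t=1.6461
    cross x-line → (9,5), t=1.6614 (wall)
  → r_1 = 1.6614
beam 2: φ=-90°, α=120°
  d=(-0.5000,0.8660)  start (8,3)  tX=1.1400 tY=0.6813  stride 1/|dx|=2.0000 1/|dy|=1.1547
    cross y-line → (8,4), t=0.6813
    cross x-line → (7,4), t=1.1400
    cross y-line → (7,5), t=1.8360
    cross y-line → (7,6), t=2.9907 (wall)
  → r_2 = 2.9907
beam 3: φ=-45°, α=165°
  d=(-0.9659,0.2588)  start (8,3)  tX=0.5901 tY=2.2796  stride 1/|dx|=1.0353 1/|dy|=3.8637
    cross x-line → (7,3), t=0.5901
    cross x-line → (6,3), t=1.6254
    cross y-line → (6,4), t=2.2796
    cross x-line → (5,4), t=2.6607 (wall)
  → r_3 = 2.6607
beam 4: φ=0°, α=210°
  d=(-0.8660,-0.5000)  start (8,3)  tX=0.6582 tY=0.8200  stride 1/|dx|=1.1547 1/|dy|=2.0000
    cross x-line → (7,3), t=0.6582
    cross y-line → (7,2), t=0.8200
    cross x-line → (6,2), t=1.8129
    cross y-line → (6,1), t=2.8200 (wall)
  → r_4 = 2.8200
beam 5: φ=45°, α=255°
  d=(-0.2588,-0.9659)  start (8,3)  tX=2.2023 tY=0.4245  stride 1/|dx|=3.8637 1/|dy|=1.0353
    cross y-line → (8,2), t=0.4245
    cross y-line → (8,1), t=1.4597
    cross x-line → (7,1), t=2.2023
    cross y-line → (7,0), t=2.4950 (wall)
  → r_5 = 2.4950
beam 6: φ=90°, α=300°
  d=(0.5000,-0.8660)  start (8,3)  tX=0.8600 tY=0.4734  stride 1/|dx|=2.0000 1/|dy|=1.1547
    cross y-line → (8,2), t=0.4734
    cross x-line → (9,2), t=0.8600 (wall)
  → r_6 = 0.8600
beam 7: φ=135°, α=345°
  d=(0.9659,-0.2588)  start (8,3)  tX=0.4452 tY=1.5841  stride 1/|dx|=1.0353 1/|dy|=3.8637
    cross x-line → (9,3), t=0.4452 (wall)
  → r_7 = 0.4452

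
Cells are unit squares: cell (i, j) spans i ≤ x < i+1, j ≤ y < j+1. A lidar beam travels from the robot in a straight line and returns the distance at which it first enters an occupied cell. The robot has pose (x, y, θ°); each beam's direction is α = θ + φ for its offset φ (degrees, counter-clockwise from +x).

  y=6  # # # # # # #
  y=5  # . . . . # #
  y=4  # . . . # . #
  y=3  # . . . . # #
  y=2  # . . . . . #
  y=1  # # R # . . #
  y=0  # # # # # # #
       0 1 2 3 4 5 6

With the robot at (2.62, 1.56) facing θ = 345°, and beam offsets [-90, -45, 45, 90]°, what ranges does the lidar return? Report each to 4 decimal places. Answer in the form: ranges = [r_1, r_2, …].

beam 1: φ=-90°, α=255°
  cosα=-0.2588 sinα=-0.9659 | (2,1) | tMaxX 2.3955 tMaxY 0.5798 | tΔX 3.8637 tΔY 1.0353
    t=0.5798 [y] (2,0) — stop
  → r_1 = 0.5798
beam 2: φ=-45°, α=300°
  cosα=0.5000 sinα=-0.8660 | (2,1) | tMaxX 0.7600 tMaxY 0.6466 | tΔX 2.0000 tΔY 1.1547
    t=0.6466 [y] (2,0) — stop
  → r_2 = 0.6466
beam 3: φ=45°, α=30°
  cosα=0.8660 sinα=0.5000 | (2,1) | tMaxX 0.4388 tMaxY 0.8800 | tΔX 1.1547 tΔY 2.0000
    t=0.4388 [x] (3,1) — stop
  → r_3 = 0.4388
beam 4: φ=90°, α=75°
  cosα=0.2588 sinα=0.9659 | (2,1) | tMaxX 1.4682 tMaxY 0.4555 | tΔX 3.8637 tΔY 1.0353
    t=0.4555 [y] (2,2)
    t=1.4682 [x] (3,2)
    t=1.4908 [y] (3,3)
    t=2.5261 [y] (3,4)
    t=3.5614 [y] (3,5)
    t=4.5966 [y] (3,6) — stop
  → r_4 = 4.5966

ranges = [0.5798, 0.6466, 0.4388, 4.5966]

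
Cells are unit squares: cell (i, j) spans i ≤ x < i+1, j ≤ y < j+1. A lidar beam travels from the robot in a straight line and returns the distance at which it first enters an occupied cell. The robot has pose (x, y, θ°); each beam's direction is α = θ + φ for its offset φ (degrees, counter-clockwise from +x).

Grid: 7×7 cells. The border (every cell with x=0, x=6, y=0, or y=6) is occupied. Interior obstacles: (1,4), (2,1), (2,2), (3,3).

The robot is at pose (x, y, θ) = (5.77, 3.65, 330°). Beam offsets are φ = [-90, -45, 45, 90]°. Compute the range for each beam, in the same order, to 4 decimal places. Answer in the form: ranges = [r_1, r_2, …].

ranges = [3.0600, 0.8887, 0.2381, 0.4600]

beam 1: φ=-90°, α=240°
  direction (-0.5000, -0.8660); cell (5,3); t to first gridline: x 1.5400, y 0.7506 (then +2.0000 / +1.1547)
    (5,2) via y @ 0.7506
    (4,2) via x @ 1.5400
    (4,1) via y @ 1.9053
    (4,0) via y @ 3.0600  # hit
  → r_1 = 3.0600
beam 2: φ=-45°, α=285°
  direction (0.2588, -0.9659); cell (5,3); t to first gridline: x 0.8887, y 0.6729 (then +3.8637 / +1.0353)
    (5,2) via y @ 0.6729
    (6,2) via x @ 0.8887  # hit
  → r_2 = 0.8887
beam 3: φ=45°, α=15°
  direction (0.9659, 0.2588); cell (5,3); t to first gridline: x 0.2381, y 1.3523 (then +1.0353 / +3.8637)
    (6,3) via x @ 0.2381  # hit
  → r_3 = 0.2381
beam 4: φ=90°, α=60°
  direction (0.5000, 0.8660); cell (5,3); t to first gridline: x 0.4600, y 0.4041 (then +2.0000 / +1.1547)
    (5,4) via y @ 0.4041
    (6,4) via x @ 0.4600  # hit
  → r_4 = 0.4600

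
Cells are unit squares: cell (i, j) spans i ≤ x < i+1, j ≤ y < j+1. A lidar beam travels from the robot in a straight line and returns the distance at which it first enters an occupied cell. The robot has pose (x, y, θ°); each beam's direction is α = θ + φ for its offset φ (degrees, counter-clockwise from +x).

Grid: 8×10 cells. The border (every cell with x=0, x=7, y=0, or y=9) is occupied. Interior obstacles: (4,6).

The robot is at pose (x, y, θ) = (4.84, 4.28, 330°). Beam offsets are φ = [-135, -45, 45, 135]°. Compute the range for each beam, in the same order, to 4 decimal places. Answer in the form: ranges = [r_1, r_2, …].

ranges = [3.9755, 3.3957, 2.2362, 1.7807]

beam 1: φ=-135°, α=195°
  direction (-0.9659, -0.2588); cell (4,4); t to first gridline: x 0.8696, y 1.0818 (then +1.0353 / +3.8637)
    (3,4) via x @ 0.8696
    (3,3) via y @ 1.0818
    (2,3) via x @ 1.9049
    (1,3) via x @ 2.9402
    (0,3) via x @ 3.9755  # hit
  → r_1 = 3.9755
beam 2: φ=-45°, α=285°
  direction (0.2588, -0.9659); cell (4,4); t to first gridline: x 0.6182, y 0.2899 (then +3.8637 / +1.0353)
    (4,3) via y @ 0.2899
    (5,3) via x @ 0.6182
    (5,2) via y @ 1.3252
    (5,1) via y @ 2.3604
    (5,0) via y @ 3.3957  # hit
  → r_2 = 3.3957
beam 3: φ=45°, α=15°
  direction (0.9659, 0.2588); cell (4,4); t to first gridline: x 0.1656, y 2.7819 (then +1.0353 / +3.8637)
    (5,4) via x @ 0.1656
    (6,4) via x @ 1.2009
    (7,4) via x @ 2.2362  # hit
  → r_3 = 2.2362
beam 4: φ=135°, α=105°
  direction (-0.2588, 0.9659); cell (4,4); t to first gridline: x 3.2455, y 0.7454 (then +3.8637 / +1.0353)
    (4,5) via y @ 0.7454
    (4,6) via y @ 1.7807  # hit
  → r_4 = 1.7807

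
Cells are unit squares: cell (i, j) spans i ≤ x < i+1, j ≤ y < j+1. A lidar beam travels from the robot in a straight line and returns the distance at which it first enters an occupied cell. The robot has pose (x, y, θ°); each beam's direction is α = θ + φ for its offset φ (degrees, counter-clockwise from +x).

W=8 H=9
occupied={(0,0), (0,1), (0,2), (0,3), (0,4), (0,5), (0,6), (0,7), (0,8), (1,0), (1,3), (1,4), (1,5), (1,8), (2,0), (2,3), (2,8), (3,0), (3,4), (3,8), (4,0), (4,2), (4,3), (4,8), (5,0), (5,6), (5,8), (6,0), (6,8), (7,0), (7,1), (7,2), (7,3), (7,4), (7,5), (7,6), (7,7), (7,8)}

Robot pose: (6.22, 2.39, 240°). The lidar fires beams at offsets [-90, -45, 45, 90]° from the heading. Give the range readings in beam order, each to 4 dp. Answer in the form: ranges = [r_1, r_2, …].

ranges = [1.4087, 1.2630, 1.4390, 0.9007]

beam 1: φ=-90°, α=150°
  dir = (cos 150°, sin 150°) = (-0.8660, 0.5000); from cell (6,2)
  next x-line at t=0.2540, next y-line at t=1.2200; Δt_x=1.1547, Δt_y=2.0000
    x: enter (5,2) at t=0.2540
    y: enter (5,3) at t=1.2200
    x: enter (4,3) at t=1.4087 ← occupied
  → r_1 = 1.4087
beam 2: φ=-45°, α=195°
  dir = (cos 195°, sin 195°) = (-0.9659, -0.2588); from cell (6,2)
  next x-line at t=0.2278, next y-line at t=1.5068; Δt_x=1.0353, Δt_y=3.8637
    x: enter (5,2) at t=0.2278
    x: enter (4,2) at t=1.2630 ← occupied
  → r_2 = 1.2630
beam 3: φ=45°, α=285°
  dir = (cos 285°, sin 285°) = (0.2588, -0.9659); from cell (6,2)
  next x-line at t=3.0137, next y-line at t=0.4038; Δt_x=3.8637, Δt_y=1.0353
    y: enter (6,1) at t=0.4038
    y: enter (6,0) at t=1.4390 ← occupied
  → r_3 = 1.4390
beam 4: φ=90°, α=330°
  dir = (cos 330°, sin 330°) = (0.8660, -0.5000); from cell (6,2)
  next x-line at t=0.9007, next y-line at t=0.7800; Δt_x=1.1547, Δt_y=2.0000
    y: enter (6,1) at t=0.7800
    x: enter (7,1) at t=0.9007 ← occupied
  → r_4 = 0.9007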